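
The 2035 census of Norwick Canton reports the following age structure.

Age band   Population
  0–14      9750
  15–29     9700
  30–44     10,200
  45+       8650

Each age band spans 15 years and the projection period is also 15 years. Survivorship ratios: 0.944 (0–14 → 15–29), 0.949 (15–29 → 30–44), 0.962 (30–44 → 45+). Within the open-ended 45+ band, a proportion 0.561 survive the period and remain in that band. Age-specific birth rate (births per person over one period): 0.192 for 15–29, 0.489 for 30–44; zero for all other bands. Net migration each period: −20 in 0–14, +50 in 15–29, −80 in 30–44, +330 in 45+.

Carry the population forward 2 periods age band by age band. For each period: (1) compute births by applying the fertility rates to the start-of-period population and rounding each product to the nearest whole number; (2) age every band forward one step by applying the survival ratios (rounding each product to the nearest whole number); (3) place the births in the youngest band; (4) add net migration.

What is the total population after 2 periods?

38939

Numbering the bands 1..4 from youngest to oldest:
— Period 1 —
Births: 9700 × 0.192 = 1862  |  10200 × 0.489 = 4988 → 6850
Band 2: 9750 × 0.944 = 9204
Band 3: 9700 × 0.949 = 9205
Band 4: 10200 × 0.962 + 8650 × 0.561 = 9812 + 4853 = 14665
Net migration: Band 1 − 20 → 6830; Band 2 + 50 → 9254; Band 3 − 80 → 9125; Band 4 + 330 → 14995
→ [6830, 9254, 9125, 14995]
— Period 2 —
Births: 9254 × 0.192 = 1777  |  9125 × 0.489 = 4462 → 6239
Band 2: 6830 × 0.944 = 6448
Band 3: 9254 × 0.949 = 8782
Band 4: 9125 × 0.962 + 14995 × 0.561 = 8778 + 8412 = 17190
Net migration: Band 1 − 20 → 6219; Band 2 + 50 → 6498; Band 3 − 80 → 8702; Band 4 + 330 → 17520
→ [6219, 6498, 8702, 17520]
Total after period 2: 6219 + 6498 + 8702 + 17520 = 38939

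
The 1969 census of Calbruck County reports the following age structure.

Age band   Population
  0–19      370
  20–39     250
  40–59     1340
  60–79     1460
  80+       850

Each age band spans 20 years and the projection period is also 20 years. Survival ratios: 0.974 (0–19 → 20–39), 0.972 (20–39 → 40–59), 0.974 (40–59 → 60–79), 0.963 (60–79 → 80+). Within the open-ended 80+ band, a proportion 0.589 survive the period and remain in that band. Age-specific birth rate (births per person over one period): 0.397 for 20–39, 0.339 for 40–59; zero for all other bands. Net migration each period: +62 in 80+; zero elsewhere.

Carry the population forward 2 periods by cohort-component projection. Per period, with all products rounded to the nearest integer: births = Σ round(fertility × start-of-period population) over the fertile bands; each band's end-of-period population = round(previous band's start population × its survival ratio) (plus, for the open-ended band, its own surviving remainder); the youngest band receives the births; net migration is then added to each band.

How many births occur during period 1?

553

After projecting period 1:
Births: 250 × 0.397 = 99  |  1340 × 0.339 = 454 ⇒ total 553
20–39: 370 × 0.974 = 360
40–59: 250 × 0.972 = 243
60–79: 1340 × 0.974 = 1305
80+: 1460 × 0.963 + 850 × 0.589 = 1406 + 501 = 1907
Net migration: 80+ + 62 → 1969
Population now: 0–19=553, 20–39=360, 40–59=243, 60–79=1305, 80+=1969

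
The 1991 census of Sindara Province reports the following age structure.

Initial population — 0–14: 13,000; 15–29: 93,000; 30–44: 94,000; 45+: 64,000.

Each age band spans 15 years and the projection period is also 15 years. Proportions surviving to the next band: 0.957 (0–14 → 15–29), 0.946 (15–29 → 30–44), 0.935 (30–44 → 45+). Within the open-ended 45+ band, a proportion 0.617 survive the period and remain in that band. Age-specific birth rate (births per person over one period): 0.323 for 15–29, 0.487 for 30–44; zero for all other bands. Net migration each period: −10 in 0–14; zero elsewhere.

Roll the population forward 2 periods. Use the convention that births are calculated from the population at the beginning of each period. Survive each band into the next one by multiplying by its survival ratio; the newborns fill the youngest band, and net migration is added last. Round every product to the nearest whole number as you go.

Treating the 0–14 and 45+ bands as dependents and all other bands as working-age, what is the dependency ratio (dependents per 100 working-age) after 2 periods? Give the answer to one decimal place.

Call the groups 1 to 4, youngest first.
— Period 1 —
Births: 93000 * 0.323 = 30039, 94000 * 0.487 = 45778 ⇒ total 75817
Group 2: 13000 * 0.957 = 12441
Group 3: 93000 * 0.946 = 87978
Group 4: 94000 * 0.935 + 64000 * 0.617 = 87890 + 39488 = 127378
Net migration: Group 1 − 10 → 75807
Population now: 0–14=75807, 15–29=12441, 30–44=87978, 45+=127378
— Period 2 —
Births: 12441 * 0.323 = 4018, 87978 * 0.487 = 42845 ⇒ total 46863
Group 2: 75807 * 0.957 = 72547
Group 3: 12441 * 0.946 = 11769
Group 4: 87978 * 0.935 + 127378 * 0.617 = 82259 + 78592 = 160851
Net migration: Group 1 − 10 → 46853
Population now: 0–14=46853, 15–29=72547, 30–44=11769, 45+=160851
Dependents (band 0–14 + band 45+) = 46853 + 160851 = 207704; working-age = 84316; ratio = 207704/84316 × 100 = 246.3

246.3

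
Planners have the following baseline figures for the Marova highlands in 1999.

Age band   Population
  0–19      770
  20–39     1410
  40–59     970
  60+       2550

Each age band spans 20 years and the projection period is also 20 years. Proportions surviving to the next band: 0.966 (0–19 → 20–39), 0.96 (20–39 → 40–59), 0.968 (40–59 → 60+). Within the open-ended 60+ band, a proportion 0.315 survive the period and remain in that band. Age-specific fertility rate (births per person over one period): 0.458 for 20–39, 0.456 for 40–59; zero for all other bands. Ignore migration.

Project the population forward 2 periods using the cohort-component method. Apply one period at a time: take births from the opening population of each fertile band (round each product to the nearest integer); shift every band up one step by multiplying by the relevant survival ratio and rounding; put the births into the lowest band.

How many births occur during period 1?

1088

[period 1]
Births: 1410 × 0.458 = 646, 970 × 0.456 = 442 → total 1088
20–39: 770 × 0.966 = 744
40–59: 1410 × 0.96 = 1354
60+: 970 × 0.968 + 2550 × 0.315 = 939 + 803 = 1742
End of period: [1088, 744, 1354, 1742]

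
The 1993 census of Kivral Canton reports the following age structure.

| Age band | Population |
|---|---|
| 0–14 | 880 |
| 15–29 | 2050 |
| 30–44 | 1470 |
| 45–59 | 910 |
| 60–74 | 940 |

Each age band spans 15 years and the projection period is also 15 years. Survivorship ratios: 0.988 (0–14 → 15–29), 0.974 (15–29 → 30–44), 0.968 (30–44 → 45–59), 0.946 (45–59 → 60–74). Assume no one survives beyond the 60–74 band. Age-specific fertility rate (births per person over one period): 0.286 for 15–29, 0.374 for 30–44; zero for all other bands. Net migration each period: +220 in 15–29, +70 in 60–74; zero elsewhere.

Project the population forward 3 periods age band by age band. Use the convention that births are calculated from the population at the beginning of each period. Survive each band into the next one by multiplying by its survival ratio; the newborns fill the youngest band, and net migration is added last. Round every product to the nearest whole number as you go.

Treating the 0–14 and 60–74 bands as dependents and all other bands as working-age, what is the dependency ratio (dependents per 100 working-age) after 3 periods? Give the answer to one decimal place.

74.5

Numbering the groups 1..5 from youngest to oldest:
— Period 1 —
Births: 2050 × 0.286 = 586  |  1470 × 0.374 = 550 → total 1136
Group 2: 880 × 0.988 = 869
Group 3: 2050 × 0.974 = 1997
Group 4: 1470 × 0.968 = 1423
Group 5: 910 × 0.946 = 861
Net migration: Group 2 + 220 → 1089; Group 5 + 70 → 931
Population now: 0–14=1136, 15–29=1089, 30–44=1997, 45–59=1423, 60–74=931
— Period 2 —
Births: 1089 × 0.286 = 311  |  1997 × 0.374 = 747 → total 1058
Group 2: 1136 × 0.988 = 1122
Group 3: 1089 × 0.974 = 1061
Group 4: 1997 × 0.968 = 1933
Group 5: 1423 × 0.946 = 1346
Net migration: Group 2 + 220 → 1342; Group 5 + 70 → 1416
Population now: 0–14=1058, 15–29=1342, 30–44=1061, 45–59=1933, 60–74=1416
— Period 3 —
Births: 1342 × 0.286 = 384  |  1061 × 0.374 = 397 → total 781
Group 2: 1058 × 0.988 = 1045
Group 3: 1342 × 0.974 = 1307
Group 4: 1061 × 0.968 = 1027
Group 5: 1933 × 0.946 = 1829
Net migration: Group 2 + 220 → 1265; Group 5 + 70 → 1899
Population now: 0–14=781, 15–29=1265, 30–44=1307, 45–59=1027, 60–74=1899
Dependents (band 0–14 + band 60–74) = 781 + 1899 = 2680; working-age = 3599; ratio = 2680/3599 × 100 = 74.5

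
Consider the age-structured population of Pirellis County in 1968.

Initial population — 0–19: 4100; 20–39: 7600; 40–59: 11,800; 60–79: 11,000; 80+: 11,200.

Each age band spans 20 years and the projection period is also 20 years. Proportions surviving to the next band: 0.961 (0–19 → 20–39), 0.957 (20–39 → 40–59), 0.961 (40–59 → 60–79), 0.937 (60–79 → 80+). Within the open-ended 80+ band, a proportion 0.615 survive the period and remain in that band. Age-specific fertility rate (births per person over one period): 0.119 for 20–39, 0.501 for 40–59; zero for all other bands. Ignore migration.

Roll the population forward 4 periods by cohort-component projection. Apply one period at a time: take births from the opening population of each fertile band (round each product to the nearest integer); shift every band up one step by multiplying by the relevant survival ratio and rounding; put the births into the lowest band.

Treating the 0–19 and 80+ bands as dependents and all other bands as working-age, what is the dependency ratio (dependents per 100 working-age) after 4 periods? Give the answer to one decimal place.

Let band 1 be 0–19 through band 5 = 80+.
— Period 1 —
Births: 7600 × 0.119 = 904 ; 11800 × 0.501 = 5912 → 6816
Band 2: 4100 × 0.961 = 3940
Band 3: 7600 × 0.957 = 7273
Band 4: 11800 × 0.961 = 11340
Band 5: 11000 × 0.937 + 11200 × 0.615 = 10307 + 6888 = 17195
→ [6816, 3940, 7273, 11340, 17195]
— Period 2 —
Births: 3940 × 0.119 = 469 ; 7273 × 0.501 = 3644 → 4113
Band 2: 6816 × 0.961 = 6550
Band 3: 3940 × 0.957 = 3771
Band 4: 7273 × 0.961 = 6989
Band 5: 11340 × 0.937 + 17195 × 0.615 = 10626 + 10575 = 21201
→ [4113, 6550, 3771, 6989, 21201]
— Period 3 —
Births: 6550 × 0.119 = 779 ; 3771 × 0.501 = 1889 → 2668
Band 2: 4113 × 0.961 = 3953
Band 3: 6550 × 0.957 = 6268
Band 4: 3771 × 0.961 = 3624
Band 5: 6989 × 0.937 + 21201 × 0.615 = 6549 + 13039 = 19588
→ [2668, 3953, 6268, 3624, 19588]
— Period 4 —
Births: 3953 × 0.119 = 470 ; 6268 × 0.501 = 3140 → 3610
Band 2: 2668 × 0.961 = 2564
Band 3: 3953 × 0.957 = 3783
Band 4: 6268 × 0.961 = 6024
Band 5: 3624 × 0.937 + 19588 × 0.615 = 3396 + 12047 = 15443
→ [3610, 2564, 3783, 6024, 15443]
Dependents (band 0–19 + band 80+) = 3610 + 15443 = 19053; working-age = 12371; ratio = 19053/12371 × 100 = 154.0

154.0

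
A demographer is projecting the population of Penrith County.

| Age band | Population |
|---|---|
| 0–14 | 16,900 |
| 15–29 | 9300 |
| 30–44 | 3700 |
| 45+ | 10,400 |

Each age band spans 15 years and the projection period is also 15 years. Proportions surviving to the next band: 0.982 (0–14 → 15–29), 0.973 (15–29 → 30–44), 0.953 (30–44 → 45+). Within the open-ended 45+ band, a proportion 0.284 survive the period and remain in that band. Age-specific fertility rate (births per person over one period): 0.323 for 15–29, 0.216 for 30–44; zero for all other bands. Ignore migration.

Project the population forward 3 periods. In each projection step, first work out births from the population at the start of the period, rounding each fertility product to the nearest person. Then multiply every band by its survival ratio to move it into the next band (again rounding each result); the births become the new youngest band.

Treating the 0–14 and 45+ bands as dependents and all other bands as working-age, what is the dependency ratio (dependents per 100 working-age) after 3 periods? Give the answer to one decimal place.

213.1

Period 1.
Births: 9300 * 0.323 = 3004 ; 3700 * 0.216 = 799 → 3803
15–29: 16900 * 0.982 = 16596
30–44: 9300 * 0.973 = 9049
45+: 3700 * 0.953 + 10400 * 0.284 = 3526 + 2954 = 6480
Population now: 0–14=3803, 15–29=16596, 30–44=9049, 45+=6480
Period 2.
Births: 16596 * 0.323 = 5361 ; 9049 * 0.216 = 1955 → 7316
15–29: 3803 * 0.982 = 3735
30–44: 16596 * 0.973 = 16148
45+: 9049 * 0.953 + 6480 * 0.284 = 8624 + 1840 = 10464
Population now: 0–14=7316, 15–29=3735, 30–44=16148, 45+=10464
Period 3.
Births: 3735 * 0.323 = 1206 ; 16148 * 0.216 = 3488 → 4694
15–29: 7316 * 0.982 = 7184
30–44: 3735 * 0.973 = 3634
45+: 16148 * 0.953 + 10464 * 0.284 = 15389 + 2972 = 18361
Population now: 0–14=4694, 15–29=7184, 30–44=3634, 45+=18361
Dependents (band 0–14 + band 45+) = 4694 + 18361 = 23055; working-age = 10818; ratio = 23055/10818 × 100 = 213.1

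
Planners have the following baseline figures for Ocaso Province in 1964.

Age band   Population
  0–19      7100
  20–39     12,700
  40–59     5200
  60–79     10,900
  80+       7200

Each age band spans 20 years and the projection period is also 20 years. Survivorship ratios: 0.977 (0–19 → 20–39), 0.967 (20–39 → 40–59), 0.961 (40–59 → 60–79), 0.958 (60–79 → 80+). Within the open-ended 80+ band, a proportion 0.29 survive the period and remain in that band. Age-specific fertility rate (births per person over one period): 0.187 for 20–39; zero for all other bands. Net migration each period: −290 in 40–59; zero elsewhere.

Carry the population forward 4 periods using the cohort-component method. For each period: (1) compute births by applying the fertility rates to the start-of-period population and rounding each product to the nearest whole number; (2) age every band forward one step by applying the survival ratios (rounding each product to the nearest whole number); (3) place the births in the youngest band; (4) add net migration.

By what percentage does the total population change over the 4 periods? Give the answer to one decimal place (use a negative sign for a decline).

Call the bands 1 to 5, youngest first.
— Period 1 —
Births: 12700 × 0.187 = 2375
Band 2: 7100 × 0.977 = 6937
Band 3: 12700 × 0.967 = 12281
Band 4: 5200 × 0.961 = 4997
Band 5: 10900 × 0.958 + 7200 × 0.29 = 10442 + 2088 = 12530
Net migration: Band 3 − 290 → 11991
End of period: [2375, 6937, 11991, 4997, 12530]
— Period 2 —
Births: 6937 × 0.187 = 1297
Band 2: 2375 × 0.977 = 2320
Band 3: 6937 × 0.967 = 6708
Band 4: 11991 × 0.961 = 11523
Band 5: 4997 × 0.958 + 12530 × 0.29 = 4787 + 3634 = 8421
Net migration: Band 3 − 290 → 6418
End of period: [1297, 2320, 6418, 11523, 8421]
— Period 3 —
Births: 2320 × 0.187 = 434
Band 2: 1297 × 0.977 = 1267
Band 3: 2320 × 0.967 = 2243
Band 4: 6418 × 0.961 = 6168
Band 5: 11523 × 0.958 + 8421 × 0.29 = 11039 + 2442 = 13481
Net migration: Band 3 − 290 → 1953
End of period: [434, 1267, 1953, 6168, 13481]
— Period 4 —
Births: 1267 × 0.187 = 237
Band 2: 434 × 0.977 = 424
Band 3: 1267 × 0.967 = 1225
Band 4: 1953 × 0.961 = 1877
Band 5: 6168 × 0.958 + 13481 × 0.29 = 5909 + 3909 = 9818
Net migration: Band 3 − 290 → 935
End of period: [237, 424, 935, 1877, 9818]
Total: 43100 → 13291; change = -29809; percentage change = -69.2%

-69.2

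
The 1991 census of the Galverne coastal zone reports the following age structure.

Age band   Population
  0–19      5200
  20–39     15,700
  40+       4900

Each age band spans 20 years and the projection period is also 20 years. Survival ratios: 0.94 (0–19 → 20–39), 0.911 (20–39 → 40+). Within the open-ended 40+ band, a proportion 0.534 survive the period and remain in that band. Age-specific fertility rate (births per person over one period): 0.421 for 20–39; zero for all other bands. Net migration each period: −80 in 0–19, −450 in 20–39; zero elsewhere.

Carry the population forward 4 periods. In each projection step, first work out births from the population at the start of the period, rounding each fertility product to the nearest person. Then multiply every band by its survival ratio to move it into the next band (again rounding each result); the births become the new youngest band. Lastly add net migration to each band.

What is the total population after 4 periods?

Period 1.
Births: 15700 * 0.421 = 6610
20–39: 5200 * 0.94 = 4888
40+: 15700 * 0.911 + 4900 * 0.534 = 14303 + 2617 = 16920
Net migration: 0–19 − 80 → 6530; 20–39 − 450 → 4438
Giving 6530 / 4438 / 16920.
Period 2.
Births: 4438 * 0.421 = 1868
20–39: 6530 * 0.94 = 6138
40+: 4438 * 0.911 + 16920 * 0.534 = 4043 + 9035 = 13078
Net migration: 0–19 − 80 → 1788; 20–39 − 450 → 5688
Giving 1788 / 5688 / 13078.
Period 3.
Births: 5688 * 0.421 = 2395
20–39: 1788 * 0.94 = 1681
40+: 5688 * 0.911 + 13078 * 0.534 = 5182 + 6984 = 12166
Net migration: 0–19 − 80 → 2315; 20–39 − 450 → 1231
Giving 2315 / 1231 / 12166.
Period 4.
Births: 1231 * 0.421 = 518
20–39: 2315 * 0.94 = 2176
40+: 1231 * 0.911 + 12166 * 0.534 = 1121 + 6497 = 7618
Net migration: 0–19 − 80 → 438; 20–39 − 450 → 1726
Giving 438 / 1726 / 7618.
Total after period 4: 438 + 1726 + 7618 = 9782

9782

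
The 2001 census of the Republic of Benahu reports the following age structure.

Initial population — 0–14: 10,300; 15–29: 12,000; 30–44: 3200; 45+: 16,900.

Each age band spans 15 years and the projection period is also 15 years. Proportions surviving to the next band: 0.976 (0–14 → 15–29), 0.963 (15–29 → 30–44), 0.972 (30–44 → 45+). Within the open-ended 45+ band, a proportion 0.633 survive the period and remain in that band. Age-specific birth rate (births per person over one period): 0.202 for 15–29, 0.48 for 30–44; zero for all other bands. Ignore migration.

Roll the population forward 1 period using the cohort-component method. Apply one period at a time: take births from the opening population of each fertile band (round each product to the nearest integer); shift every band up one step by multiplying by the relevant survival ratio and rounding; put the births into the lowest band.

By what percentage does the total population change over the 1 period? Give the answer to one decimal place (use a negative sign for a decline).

Call the groups 1 to 4, youngest first.
After projecting period 1:
Births: 12000 × 0.202 = 2424  |  3200 × 0.48 = 1536 → 3960
Group 2: 10300 × 0.976 = 10053
Group 3: 12000 × 0.963 = 11556
Group 4: 3200 × 0.972 + 16900 × 0.633 = 3110 + 10698 = 13808
Population now: 0–14=3960, 15–29=10053, 30–44=11556, 45+=13808
Total: 42400 → 39377; change = -3023; percentage change = -7.1%

-7.1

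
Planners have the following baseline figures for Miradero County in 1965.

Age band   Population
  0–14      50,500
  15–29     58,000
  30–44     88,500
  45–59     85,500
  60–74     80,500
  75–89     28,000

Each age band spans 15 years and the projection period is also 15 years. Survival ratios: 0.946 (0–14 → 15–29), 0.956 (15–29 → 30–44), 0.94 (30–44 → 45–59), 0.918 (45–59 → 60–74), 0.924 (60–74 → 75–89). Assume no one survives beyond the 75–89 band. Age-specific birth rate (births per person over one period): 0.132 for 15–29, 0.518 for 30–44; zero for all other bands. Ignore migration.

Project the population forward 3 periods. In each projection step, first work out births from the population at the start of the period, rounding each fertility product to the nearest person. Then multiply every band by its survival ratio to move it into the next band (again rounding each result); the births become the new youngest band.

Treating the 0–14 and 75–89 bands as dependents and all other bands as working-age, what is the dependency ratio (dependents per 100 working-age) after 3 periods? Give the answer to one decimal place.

Call the bands 1 to 6, youngest first.
— Period 1 —
Births: 58000 × 0.132 = 7656  |  88500 × 0.518 = 45843 — total 53499
Band 2: 50500 × 0.946 = 47773
Band 3: 58000 × 0.956 = 55448
Band 4: 88500 × 0.94 = 83190
Band 5: 85500 × 0.918 = 78489
Band 6: 80500 × 0.924 = 74382
End of period: [53499, 47773, 55448, 83190, 78489, 74382]
— Period 2 —
Births: 47773 × 0.132 = 6306  |  55448 × 0.518 = 28722 — total 35028
Band 2: 53499 × 0.946 = 50610
Band 3: 47773 × 0.956 = 45671
Band 4: 55448 × 0.94 = 52121
Band 5: 83190 × 0.918 = 76368
Band 6: 78489 × 0.924 = 72524
End of period: [35028, 50610, 45671, 52121, 76368, 72524]
— Period 3 —
Births: 50610 × 0.132 = 6681  |  45671 × 0.518 = 23658 — total 30339
Band 2: 35028 × 0.946 = 33136
Band 3: 50610 × 0.956 = 48383
Band 4: 45671 × 0.94 = 42931
Band 5: 52121 × 0.918 = 47847
Band 6: 76368 × 0.924 = 70564
End of period: [30339, 33136, 48383, 42931, 47847, 70564]
Dependents (band 0–14 + band 75–89) = 30339 + 70564 = 100903; working-age = 172297; ratio = 100903/172297 × 100 = 58.6

58.6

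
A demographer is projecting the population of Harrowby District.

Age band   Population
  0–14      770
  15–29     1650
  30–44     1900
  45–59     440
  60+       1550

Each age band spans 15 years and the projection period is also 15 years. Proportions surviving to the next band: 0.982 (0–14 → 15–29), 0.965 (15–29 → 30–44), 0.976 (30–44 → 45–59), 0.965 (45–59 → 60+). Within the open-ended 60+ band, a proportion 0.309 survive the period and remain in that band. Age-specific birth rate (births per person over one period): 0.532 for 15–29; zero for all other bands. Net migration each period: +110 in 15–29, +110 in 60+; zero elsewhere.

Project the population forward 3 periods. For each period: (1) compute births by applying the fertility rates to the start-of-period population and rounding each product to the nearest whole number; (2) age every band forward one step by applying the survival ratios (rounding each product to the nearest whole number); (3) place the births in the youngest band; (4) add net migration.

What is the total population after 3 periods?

5128

Let band 1 be 0–14 through band 5 = 60+.
[period 1]
Births: 1650 * 0.532 = 878
Band 2: 770 * 0.982 = 756
Band 3: 1650 * 0.965 = 1592
Band 4: 1900 * 0.976 = 1854
Band 5: 440 * 0.965 + 1550 * 0.309 = 425 + 479 = 904
Net migration: Band 2 + 110 → 866; Band 5 + 110 → 1014
Population now: 0–14=878, 15–29=866, 30–44=1592, 45–59=1854, 60+=1014
[period 2]
Births: 866 * 0.532 = 461
Band 2: 878 * 0.982 = 862
Band 3: 866 * 0.965 = 836
Band 4: 1592 * 0.976 = 1554
Band 5: 1854 * 0.965 + 1014 * 0.309 = 1789 + 313 = 2102
Net migration: Band 2 + 110 → 972; Band 5 + 110 → 2212
Population now: 0–14=461, 15–29=972, 30–44=836, 45–59=1554, 60+=2212
[period 3]
Births: 972 * 0.532 = 517
Band 2: 461 * 0.982 = 453
Band 3: 972 * 0.965 = 938
Band 4: 836 * 0.976 = 816
Band 5: 1554 * 0.965 + 2212 * 0.309 = 1500 + 684 = 2184
Net migration: Band 2 + 110 → 563; Band 5 + 110 → 2294
Population now: 0–14=517, 15–29=563, 30–44=938, 45–59=816, 60+=2294
Total after period 3: 517 + 563 + 938 + 816 + 2294 = 5128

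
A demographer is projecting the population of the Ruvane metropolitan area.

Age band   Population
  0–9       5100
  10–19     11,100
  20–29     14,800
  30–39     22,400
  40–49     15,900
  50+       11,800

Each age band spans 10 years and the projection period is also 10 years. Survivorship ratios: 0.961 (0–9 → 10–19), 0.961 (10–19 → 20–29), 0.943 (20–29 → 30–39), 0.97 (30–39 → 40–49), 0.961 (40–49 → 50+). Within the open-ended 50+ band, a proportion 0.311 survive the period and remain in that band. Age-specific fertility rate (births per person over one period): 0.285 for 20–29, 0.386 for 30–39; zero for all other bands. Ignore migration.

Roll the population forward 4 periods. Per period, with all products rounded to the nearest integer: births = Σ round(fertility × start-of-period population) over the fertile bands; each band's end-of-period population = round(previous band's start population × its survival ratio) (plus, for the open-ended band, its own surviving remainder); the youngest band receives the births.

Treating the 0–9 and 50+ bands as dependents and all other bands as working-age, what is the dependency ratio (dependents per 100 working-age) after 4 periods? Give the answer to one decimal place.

Period 1:
Births: 14800 × 0.285 = 4218, 22400 × 0.386 = 8646 → total 12864
10–19: 5100 × 0.961 = 4901
20–29: 11100 × 0.961 = 10667
30–39: 14800 × 0.943 = 13956
40–49: 22400 × 0.97 = 21728
50+: 15900 × 0.961 + 11800 × 0.311 = 15280 + 3670 = 18950
End of period: [12864, 4901, 10667, 13956, 21728, 18950]
Period 2:
Births: 10667 × 0.285 = 3040, 13956 × 0.386 = 5387 → total 8427
10–19: 12864 × 0.961 = 12362
20–29: 4901 × 0.961 = 4710
30–39: 10667 × 0.943 = 10059
40–49: 13956 × 0.97 = 13537
50+: 21728 × 0.961 + 18950 × 0.311 = 20881 + 5893 = 26774
End of period: [8427, 12362, 4710, 10059, 13537, 26774]
Period 3:
Births: 4710 × 0.285 = 1342, 10059 × 0.386 = 3883 → total 5225
10–19: 8427 × 0.961 = 8098
20–29: 12362 × 0.961 = 11880
30–39: 4710 × 0.943 = 4442
40–49: 10059 × 0.97 = 9757
50+: 13537 × 0.961 + 26774 × 0.311 = 13009 + 8327 = 21336
End of period: [5225, 8098, 11880, 4442, 9757, 21336]
Period 4:
Births: 11880 × 0.285 = 3386, 4442 × 0.386 = 1715 → total 5101
10–19: 5225 × 0.961 = 5021
20–29: 8098 × 0.961 = 7782
30–39: 11880 × 0.943 = 11203
40–49: 4442 × 0.97 = 4309
50+: 9757 × 0.961 + 21336 × 0.311 = 9376 + 6635 = 16011
End of period: [5101, 5021, 7782, 11203, 4309, 16011]
Dependents (band 0–9 + band 50+) = 5101 + 16011 = 21112; working-age = 28315; ratio = 21112/28315 × 100 = 74.6

74.6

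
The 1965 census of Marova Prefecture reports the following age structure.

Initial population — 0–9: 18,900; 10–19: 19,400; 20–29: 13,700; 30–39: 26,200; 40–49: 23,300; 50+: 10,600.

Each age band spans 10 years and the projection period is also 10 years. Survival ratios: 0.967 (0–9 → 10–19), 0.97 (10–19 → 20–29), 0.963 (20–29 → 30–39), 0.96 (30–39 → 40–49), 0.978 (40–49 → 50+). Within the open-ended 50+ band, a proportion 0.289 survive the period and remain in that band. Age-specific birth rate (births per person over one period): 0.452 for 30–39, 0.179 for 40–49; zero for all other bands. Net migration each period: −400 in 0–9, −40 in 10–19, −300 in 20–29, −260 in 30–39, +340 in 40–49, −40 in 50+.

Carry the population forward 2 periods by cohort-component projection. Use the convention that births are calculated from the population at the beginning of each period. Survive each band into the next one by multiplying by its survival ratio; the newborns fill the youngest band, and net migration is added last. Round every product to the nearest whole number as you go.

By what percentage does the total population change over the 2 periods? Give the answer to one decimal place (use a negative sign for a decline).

-6.2

Call the bands 1 to 6, youngest first.
[period 1]
Births: 26200 * 0.452 = 11842 ; 23300 * 0.179 = 4171 → total 16013
Band 2: 18900 * 0.967 = 18276
Band 3: 19400 * 0.97 = 18818
Band 4: 13700 * 0.963 = 13193
Band 5: 26200 * 0.96 = 25152
Band 6: 23300 * 0.978 + 10600 * 0.289 = 22787 + 3063 = 25850
Net migration: Band 1 − 400 → 15613; Band 2 − 40 → 18236; Band 3 − 300 → 18518; Band 4 − 260 → 12933; Band 5 + 340 → 25492; Band 6 − 40 → 25810
Giving 15613 / 18236 / 18518 / 12933 / 25492 / 25810.
[period 2]
Births: 12933 * 0.452 = 5846 ; 25492 * 0.179 = 4563 → total 10409
Band 2: 15613 * 0.967 = 15098
Band 3: 18236 * 0.97 = 17689
Band 4: 18518 * 0.963 = 17833
Band 5: 12933 * 0.96 = 12416
Band 6: 25492 * 0.978 + 25810 * 0.289 = 24931 + 7459 = 32390
Net migration: Band 1 − 400 → 10009; Band 2 − 40 → 15058; Band 3 − 300 → 17389; Band 4 − 260 → 17573; Band 5 + 340 → 12756; Band 6 − 40 → 32350
Giving 10009 / 15058 / 17389 / 17573 / 12756 / 32350.
Total: 112100 → 105135; change = -6965; percentage change = -6.2%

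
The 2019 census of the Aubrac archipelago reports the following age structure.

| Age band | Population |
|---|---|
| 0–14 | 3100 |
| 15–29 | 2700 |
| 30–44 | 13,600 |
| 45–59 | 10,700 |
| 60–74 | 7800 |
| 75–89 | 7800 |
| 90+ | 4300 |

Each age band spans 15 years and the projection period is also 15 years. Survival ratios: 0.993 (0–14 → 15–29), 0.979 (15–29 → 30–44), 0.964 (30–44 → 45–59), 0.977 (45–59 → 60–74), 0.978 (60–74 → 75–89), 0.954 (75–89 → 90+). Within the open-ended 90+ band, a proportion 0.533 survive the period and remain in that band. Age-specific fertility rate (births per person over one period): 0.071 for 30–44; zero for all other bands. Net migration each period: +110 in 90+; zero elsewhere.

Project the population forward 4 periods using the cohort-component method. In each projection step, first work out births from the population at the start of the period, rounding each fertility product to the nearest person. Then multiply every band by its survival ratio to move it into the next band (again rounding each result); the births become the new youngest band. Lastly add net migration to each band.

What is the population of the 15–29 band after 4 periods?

After projecting period 1:
Births: 13600 × 0.071 = 966
15–29: 3100 × 0.993 = 3078
30–44: 2700 × 0.979 = 2643
45–59: 13600 × 0.964 = 13110
60–74: 10700 × 0.977 = 10454
75–89: 7800 × 0.978 = 7628
90+: 7800 × 0.954 + 4300 × 0.533 = 7441 + 2292 = 9733
Net migration: 90+ + 110 → 9843
Giving 966 / 3078 / 2643 / 13110 / 10454 / 7628 / 9843.
After projecting period 2:
Births: 2643 × 0.071 = 188
15–29: 966 × 0.993 = 959
30–44: 3078 × 0.979 = 3013
45–59: 2643 × 0.964 = 2548
60–74: 13110 × 0.977 = 12808
75–89: 10454 × 0.978 = 10224
90+: 7628 × 0.954 + 9843 × 0.533 = 7277 + 5246 = 12523
Net migration: 90+ + 110 → 12633
Giving 188 / 959 / 3013 / 2548 / 12808 / 10224 / 12633.
After projecting period 3:
Births: 3013 × 0.071 = 214
15–29: 188 × 0.993 = 187
30–44: 959 × 0.979 = 939
45–59: 3013 × 0.964 = 2905
60–74: 2548 × 0.977 = 2489
75–89: 12808 × 0.978 = 12526
90+: 10224 × 0.954 + 12633 × 0.533 = 9754 + 6733 = 16487
Net migration: 90+ + 110 → 16597
Giving 214 / 187 / 939 / 2905 / 2489 / 12526 / 16597.
After projecting period 4:
Births: 939 × 0.071 = 67
15–29: 214 × 0.993 = 213
30–44: 187 × 0.979 = 183
45–59: 939 × 0.964 = 905
60–74: 2905 × 0.977 = 2838
75–89: 2489 × 0.978 = 2434
90+: 12526 × 0.954 + 16597 × 0.533 = 11950 + 8846 = 20796
Net migration: 90+ + 110 → 20906
Giving 67 / 213 / 183 / 905 / 2838 / 2434 / 20906.

213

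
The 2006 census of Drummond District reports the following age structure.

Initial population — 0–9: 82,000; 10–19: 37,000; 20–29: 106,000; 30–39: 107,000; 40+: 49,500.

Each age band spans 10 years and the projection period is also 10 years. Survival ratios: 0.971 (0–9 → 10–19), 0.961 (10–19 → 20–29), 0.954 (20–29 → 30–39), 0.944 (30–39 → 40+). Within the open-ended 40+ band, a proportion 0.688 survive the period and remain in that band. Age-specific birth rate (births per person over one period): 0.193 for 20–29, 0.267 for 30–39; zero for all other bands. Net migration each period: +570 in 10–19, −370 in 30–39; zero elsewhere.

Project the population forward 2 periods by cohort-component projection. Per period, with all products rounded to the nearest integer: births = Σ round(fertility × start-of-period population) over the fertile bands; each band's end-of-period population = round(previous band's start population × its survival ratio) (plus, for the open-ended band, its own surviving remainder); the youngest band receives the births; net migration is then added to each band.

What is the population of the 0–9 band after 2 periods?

[period 1]
Births: 106000 × 0.193 = 20458, 107000 × 0.267 = 28569 → total 49027
10–19: 82000 × 0.971 = 79622
20–29: 37000 × 0.961 = 35557
30–39: 106000 × 0.954 = 101124
40+: 107000 × 0.944 + 49500 × 0.688 = 101008 + 34056 = 135064
Net migration: 10–19 + 570 → 80192; 30–39 − 370 → 100754
Population now: 0–9=49027, 10–19=80192, 20–29=35557, 30–39=100754, 40+=135064
[period 2]
Births: 35557 × 0.193 = 6863, 100754 × 0.267 = 26901 → total 33764
10–19: 49027 × 0.971 = 47605
20–29: 80192 × 0.961 = 77065
30–39: 35557 × 0.954 = 33921
40+: 100754 × 0.944 + 135064 × 0.688 = 95112 + 92924 = 188036
Net migration: 10–19 + 570 → 48175; 30–39 − 370 → 33551
Population now: 0–9=33764, 10–19=48175, 20–29=77065, 30–39=33551, 40+=188036

33764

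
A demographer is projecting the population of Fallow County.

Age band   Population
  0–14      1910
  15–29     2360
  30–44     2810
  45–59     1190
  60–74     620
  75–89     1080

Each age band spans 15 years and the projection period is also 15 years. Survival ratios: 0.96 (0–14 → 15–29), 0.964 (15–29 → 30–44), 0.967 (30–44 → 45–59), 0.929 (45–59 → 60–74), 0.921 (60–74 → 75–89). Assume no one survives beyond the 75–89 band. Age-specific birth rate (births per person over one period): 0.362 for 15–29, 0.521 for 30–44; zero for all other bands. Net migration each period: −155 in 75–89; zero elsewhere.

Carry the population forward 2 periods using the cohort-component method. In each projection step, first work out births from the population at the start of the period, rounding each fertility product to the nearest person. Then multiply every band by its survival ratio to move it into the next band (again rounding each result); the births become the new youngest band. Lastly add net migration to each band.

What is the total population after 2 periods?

Let band 1 be 0–14 through band 6 = 75–89.
— Period 1 —
Births: 2360 × 0.362 = 854 ; 2810 × 0.521 = 1464 ⇒ total 2318
Band 2: 1910 × 0.96 = 1834
Band 3: 2360 × 0.964 = 2275
Band 4: 2810 × 0.967 = 2717
Band 5: 1190 × 0.929 = 1106
Band 6: 620 × 0.921 = 571
Net migration: Band 6 − 155 → 416
Population now: 0–14=2318, 15–29=1834, 30–44=2275, 45–59=2717, 60–74=1106, 75–89=416
— Period 2 —
Births: 1834 × 0.362 = 664 ; 2275 × 0.521 = 1185 ⇒ total 1849
Band 2: 2318 × 0.96 = 2225
Band 3: 1834 × 0.964 = 1768
Band 4: 2275 × 0.967 = 2200
Band 5: 2717 × 0.929 = 2524
Band 6: 1106 × 0.921 = 1019
Net migration: Band 6 − 155 → 864
Population now: 0–14=1849, 15–29=2225, 30–44=1768, 45–59=2200, 60–74=2524, 75–89=864
Total after period 2: 1849 + 2225 + 1768 + 2200 + 2524 + 864 = 11430

11430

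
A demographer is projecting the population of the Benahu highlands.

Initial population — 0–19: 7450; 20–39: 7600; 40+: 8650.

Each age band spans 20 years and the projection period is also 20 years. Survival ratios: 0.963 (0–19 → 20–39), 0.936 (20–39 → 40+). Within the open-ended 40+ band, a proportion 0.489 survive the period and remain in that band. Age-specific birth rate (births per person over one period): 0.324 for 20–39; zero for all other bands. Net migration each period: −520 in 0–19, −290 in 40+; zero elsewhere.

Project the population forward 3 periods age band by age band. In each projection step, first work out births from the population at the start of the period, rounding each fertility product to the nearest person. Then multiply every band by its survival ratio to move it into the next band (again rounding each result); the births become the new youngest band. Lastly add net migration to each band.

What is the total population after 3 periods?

9068

Numbering the groups 1..3 from youngest to oldest:
After projecting period 1:
Births: 7600 × 0.324 = 2462
Group 2: 7450 × 0.963 = 7174
Group 3: 7600 × 0.936 + 8650 × 0.489 = 7114 + 4230 = 11344
Net migration: Group 1 − 520 → 1942; Group 3 − 290 → 11054
End of period: [1942, 7174, 11054]
After projecting period 2:
Births: 7174 × 0.324 = 2324
Group 2: 1942 × 0.963 = 1870
Group 3: 7174 × 0.936 + 11054 × 0.489 = 6715 + 5405 = 12120
Net migration: Group 1 − 520 → 1804; Group 3 − 290 → 11830
End of period: [1804, 1870, 11830]
After projecting period 3:
Births: 1870 × 0.324 = 606
Group 2: 1804 × 0.963 = 1737
Group 3: 1870 × 0.936 + 11830 × 0.489 = 1750 + 5785 = 7535
Net migration: Group 1 − 520 → 86; Group 3 − 290 → 7245
End of period: [86, 1737, 7245]
Total after period 3: 86 + 1737 + 7245 = 9068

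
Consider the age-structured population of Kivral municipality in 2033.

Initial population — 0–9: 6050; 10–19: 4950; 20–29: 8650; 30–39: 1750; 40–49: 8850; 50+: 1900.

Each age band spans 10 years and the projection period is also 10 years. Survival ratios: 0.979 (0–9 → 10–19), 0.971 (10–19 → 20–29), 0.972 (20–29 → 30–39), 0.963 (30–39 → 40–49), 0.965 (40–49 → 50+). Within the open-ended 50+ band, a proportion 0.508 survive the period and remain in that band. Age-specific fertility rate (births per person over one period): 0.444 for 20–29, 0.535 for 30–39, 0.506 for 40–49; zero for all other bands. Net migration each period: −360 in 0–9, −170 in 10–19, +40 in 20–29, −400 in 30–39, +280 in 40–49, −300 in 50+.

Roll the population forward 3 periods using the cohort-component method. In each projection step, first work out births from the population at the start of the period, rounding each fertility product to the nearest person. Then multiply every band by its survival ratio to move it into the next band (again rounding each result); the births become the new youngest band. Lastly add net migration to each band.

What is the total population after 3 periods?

Call the groups 1 to 6, youngest first.
Period 1:
Births: 8650 × 0.444 = 3841, 1750 × 0.535 = 936, 8850 × 0.506 = 4478 ⇒ total 9255
Group 2: 6050 × 0.979 = 5923
Group 3: 4950 × 0.971 = 4806
Group 4: 8650 × 0.972 = 8408
Group 5: 1750 × 0.963 = 1685
Group 6: 8850 × 0.965 + 1900 × 0.508 = 8540 + 965 = 9505
Net migration: Group 1 − 360 → 8895; Group 2 − 170 → 5753; Group 3 + 40 → 4846; Group 4 − 400 → 8008; Group 5 + 280 → 1965; Group 6 − 300 → 9205
Giving 8895 / 5753 / 4846 / 8008 / 1965 / 9205.
Period 2:
Births: 4846 × 0.444 = 2152, 8008 × 0.535 = 4284, 1965 × 0.506 = 994 ⇒ total 7430
Group 2: 8895 × 0.979 = 8708
Group 3: 5753 × 0.971 = 5586
Group 4: 4846 × 0.972 = 4710
Group 5: 8008 × 0.963 = 7712
Group 6: 1965 × 0.965 + 9205 × 0.508 = 1896 + 4676 = 6572
Net migration: Group 1 − 360 → 7070; Group 2 − 170 → 8538; Group 3 + 40 → 5626; Group 4 − 400 → 4310; Group 5 + 280 → 7992; Group 6 − 300 → 6272
Giving 7070 / 8538 / 5626 / 4310 / 7992 / 6272.
Period 3:
Births: 5626 × 0.444 = 2498, 4310 × 0.535 = 2306, 7992 × 0.506 = 4044 ⇒ total 8848
Group 2: 7070 × 0.979 = 6922
Group 3: 8538 × 0.971 = 8290
Group 4: 5626 × 0.972 = 5468
Group 5: 4310 × 0.963 = 4151
Group 6: 7992 × 0.965 + 6272 × 0.508 = 7712 + 3186 = 10898
Net migration: Group 1 − 360 → 8488; Group 2 − 170 → 6752; Group 3 + 40 → 8330; Group 4 − 400 → 5068; Group 5 + 280 → 4431; Group 6 − 300 → 10598
Giving 8488 / 6752 / 8330 / 5068 / 4431 / 10598.
Total after period 3: 8488 + 6752 + 8330 + 5068 + 4431 + 10598 = 43667

43667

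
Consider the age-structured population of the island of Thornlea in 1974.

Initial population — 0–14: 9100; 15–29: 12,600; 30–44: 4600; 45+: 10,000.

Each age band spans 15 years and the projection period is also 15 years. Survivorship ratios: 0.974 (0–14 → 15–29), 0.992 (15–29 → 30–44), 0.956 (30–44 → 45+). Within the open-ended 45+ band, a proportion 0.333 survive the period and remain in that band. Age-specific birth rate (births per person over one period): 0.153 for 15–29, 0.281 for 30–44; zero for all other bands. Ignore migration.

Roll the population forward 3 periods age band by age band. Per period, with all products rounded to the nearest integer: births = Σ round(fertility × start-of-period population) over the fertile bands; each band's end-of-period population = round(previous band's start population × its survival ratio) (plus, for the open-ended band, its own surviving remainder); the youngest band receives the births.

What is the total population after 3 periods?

24045

Numbering the groups 1..4 from youngest to oldest:
— Period 1 —
Births: 12600 * 0.153 = 1928, 4600 * 0.281 = 1293 → 3221
Group 2: 9100 * 0.974 = 8863
Group 3: 12600 * 0.992 = 12499
Group 4: 4600 * 0.956 + 10000 * 0.333 = 4398 + 3330 = 7728
→ [3221, 8863, 12499, 7728]
— Period 2 —
Births: 8863 * 0.153 = 1356, 12499 * 0.281 = 3512 → 4868
Group 2: 3221 * 0.974 = 3137
Group 3: 8863 * 0.992 = 8792
Group 4: 12499 * 0.956 + 7728 * 0.333 = 11949 + 2573 = 14522
→ [4868, 3137, 8792, 14522]
— Period 3 —
Births: 3137 * 0.153 = 480, 8792 * 0.281 = 2471 → 2951
Group 2: 4868 * 0.974 = 4741
Group 3: 3137 * 0.992 = 3112
Group 4: 8792 * 0.956 + 14522 * 0.333 = 8405 + 4836 = 13241
→ [2951, 4741, 3112, 13241]
Total after period 3: 2951 + 4741 + 3112 + 13241 = 24045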